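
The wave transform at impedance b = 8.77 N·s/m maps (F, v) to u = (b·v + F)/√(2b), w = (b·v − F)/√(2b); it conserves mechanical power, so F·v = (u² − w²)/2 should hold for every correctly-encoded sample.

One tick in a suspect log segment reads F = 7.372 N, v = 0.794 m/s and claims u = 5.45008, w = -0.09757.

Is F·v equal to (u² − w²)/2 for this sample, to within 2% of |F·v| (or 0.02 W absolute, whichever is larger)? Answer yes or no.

F·v = 7.372×0.794 = 5.85337 W.
(u² − w²)/2 = (29.70337 − 0.00952)/2 = 14.84693 W.
|Δ| = 8.99356;  2% of max(1, |F·v|) = 0.11707.

no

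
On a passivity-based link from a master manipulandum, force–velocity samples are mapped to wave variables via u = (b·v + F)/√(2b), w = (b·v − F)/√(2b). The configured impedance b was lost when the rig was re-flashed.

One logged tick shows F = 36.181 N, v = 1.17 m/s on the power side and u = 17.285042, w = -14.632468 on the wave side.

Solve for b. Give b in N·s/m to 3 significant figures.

u + w = 2.652574;  u + w = √(2b)·v, so √(2b) = 2.652574/1.17 = 2.267157.
b = (√(2b))²/2 = 5.140002/2 = 2.570001.
(Check via u − w = 2F/√(2b): u − w = 31.917510, 2F/√(2b) = 31.917504.)

b = 2.57 N·s/m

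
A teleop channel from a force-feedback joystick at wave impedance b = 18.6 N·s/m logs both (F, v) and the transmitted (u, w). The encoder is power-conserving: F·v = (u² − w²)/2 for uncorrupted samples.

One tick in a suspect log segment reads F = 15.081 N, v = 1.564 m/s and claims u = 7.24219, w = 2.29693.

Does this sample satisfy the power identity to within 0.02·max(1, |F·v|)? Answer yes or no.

F·v = 15.081×1.564 = 23.58668 W.
(u² − w²)/2 = (52.44932 − 5.27589)/2 = 23.58671 W.
|Δ| = 0.00003;  2% of max(1, |F·v|) = 0.47173.

yes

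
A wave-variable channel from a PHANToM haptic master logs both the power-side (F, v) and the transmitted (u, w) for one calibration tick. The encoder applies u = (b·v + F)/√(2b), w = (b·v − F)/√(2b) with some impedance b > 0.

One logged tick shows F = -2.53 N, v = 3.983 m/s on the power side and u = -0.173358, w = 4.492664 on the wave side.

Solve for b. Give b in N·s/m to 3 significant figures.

b = 0.588 N·s/m

u + w = 4.319306;  u + w = √(2b)·v, so √(2b) = 4.319306/3.983 = 1.084435.
b = (√(2b))²/2 = 1.176000/2 = 0.588000.
(Check via u − w = 2F/√(2b): u − w = -4.666022, 2F/√(2b) = -4.666023.)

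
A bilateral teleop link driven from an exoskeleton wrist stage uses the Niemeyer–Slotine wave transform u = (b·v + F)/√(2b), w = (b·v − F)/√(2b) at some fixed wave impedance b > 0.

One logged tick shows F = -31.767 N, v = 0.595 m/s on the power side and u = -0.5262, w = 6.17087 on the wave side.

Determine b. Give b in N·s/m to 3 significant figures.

b = 45 N·s/m

u + w = 5.6447;  u + w = √(2b)·v, so √(2b) = 5.6447/0.595 = 9.4868.
b = (√(2b))²/2 = 90.0001/2 = 45.0001.
(Check via u − w = 2F/√(2b): u − w = -6.6971, 2F/√(2b) = -6.6971.)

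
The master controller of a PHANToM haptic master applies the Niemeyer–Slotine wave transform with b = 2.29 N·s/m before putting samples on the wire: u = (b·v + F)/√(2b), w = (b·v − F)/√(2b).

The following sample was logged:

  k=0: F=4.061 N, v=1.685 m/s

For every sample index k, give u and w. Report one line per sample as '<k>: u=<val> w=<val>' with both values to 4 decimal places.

k=0: b·v=2.29×1.685=3.8587; √(2b)=2.1401; u=(3.8587+4.061)/2.1401=3.7006, w=(3.8587−4.061)/2.1401=-0.0946

0: u=3.7006 w=-0.0946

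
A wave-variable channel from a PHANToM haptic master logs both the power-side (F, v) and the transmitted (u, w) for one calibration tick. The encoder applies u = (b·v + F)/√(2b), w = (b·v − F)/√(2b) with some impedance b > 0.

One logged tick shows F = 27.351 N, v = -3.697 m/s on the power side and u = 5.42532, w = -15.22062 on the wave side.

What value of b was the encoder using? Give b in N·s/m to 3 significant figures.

u + w = -9.79530;  u + w = √(2b)·v, so √(2b) = -9.79530/(-3.697) = 2.64953.
b = (√(2b))²/2 = 7.01999/2 = 3.51000.
(Check via u − w = 2F/√(2b): u − w = 20.64594, 2F/√(2b) = 20.64595.)

b = 3.51 N·s/m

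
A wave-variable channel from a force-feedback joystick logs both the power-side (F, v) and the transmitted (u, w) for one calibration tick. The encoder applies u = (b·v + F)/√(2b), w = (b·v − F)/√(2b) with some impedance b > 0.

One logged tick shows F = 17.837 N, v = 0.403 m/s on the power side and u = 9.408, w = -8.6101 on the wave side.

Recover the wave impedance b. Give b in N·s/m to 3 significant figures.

b = 1.96 N·s/m

u + w = 0.7979;  u + w = √(2b)·v, so √(2b) = 0.7979/0.403 = 1.9799.
b = (√(2b))²/2 = 3.9200/2 = 1.9600.
(Check via u − w = 2F/√(2b): u − w = 18.0181, 2F/√(2b) = 18.0181.)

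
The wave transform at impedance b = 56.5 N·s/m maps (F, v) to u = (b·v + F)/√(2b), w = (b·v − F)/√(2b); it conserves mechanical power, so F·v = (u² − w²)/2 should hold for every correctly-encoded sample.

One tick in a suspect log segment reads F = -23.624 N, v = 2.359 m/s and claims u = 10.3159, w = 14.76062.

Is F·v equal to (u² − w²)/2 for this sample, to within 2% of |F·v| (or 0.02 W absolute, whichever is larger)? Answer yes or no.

yes

F·v = (-23.624)×2.359 = -55.72902 W.
(u² − w²)/2 = (106.41779 − 217.87590)/2 = -55.72905 W.
|Δ| = 0.00004;  2% of max(1, |F·v|) = 1.11458.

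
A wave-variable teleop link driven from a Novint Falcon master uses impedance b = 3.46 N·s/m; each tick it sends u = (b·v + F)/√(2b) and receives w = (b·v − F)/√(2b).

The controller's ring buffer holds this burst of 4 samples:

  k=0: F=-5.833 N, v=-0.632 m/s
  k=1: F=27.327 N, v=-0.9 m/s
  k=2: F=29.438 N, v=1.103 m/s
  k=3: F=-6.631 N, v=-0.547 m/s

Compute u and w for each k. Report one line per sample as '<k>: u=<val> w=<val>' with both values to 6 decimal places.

k=0: b·v=3.46×(-0.632)=-2.186720; √(2b)=2.630589; u=(-2.186720+(-5.833))/2.630589=-3.048640, w=(-2.186720−(-5.833))/2.630589=1.386108
k=1: b·v=3.46×(-0.9)=-3.114000; √(2b)=2.630589; u=(-3.114000+27.327)/2.630589=9.204402, w=(-3.114000−27.327)/2.630589=-11.571932
k=2: b·v=3.46×1.103=3.816380; √(2b)=2.630589; u=(3.816380+29.438)/2.630589=12.641418, w=(3.816380−29.438)/2.630589=-9.739878
k=3: b·v=3.46×(-0.547)=-1.892620; √(2b)=2.630589; u=(-1.892620+(-6.631))/2.630589=-3.240194, w=(-1.892620−(-6.631))/2.630589=1.801262

0: u=-3.048640 w=1.386108
1: u=9.204402 w=-11.571932
2: u=12.641418 w=-9.739878
3: u=-3.240194 w=1.801262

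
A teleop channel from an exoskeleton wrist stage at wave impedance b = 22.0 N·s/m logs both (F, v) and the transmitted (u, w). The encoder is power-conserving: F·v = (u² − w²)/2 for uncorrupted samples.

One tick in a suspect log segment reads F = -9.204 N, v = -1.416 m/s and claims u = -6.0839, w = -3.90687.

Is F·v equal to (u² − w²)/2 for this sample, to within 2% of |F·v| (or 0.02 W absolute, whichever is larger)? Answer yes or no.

no

F·v = (-9.204)×(-1.416) = 13.03286 W.
(u² − w²)/2 = (37.01384 − 15.26363)/2 = 10.87510 W.
|Δ| = 2.15776;  2% of max(1, |F·v|) = 0.26066.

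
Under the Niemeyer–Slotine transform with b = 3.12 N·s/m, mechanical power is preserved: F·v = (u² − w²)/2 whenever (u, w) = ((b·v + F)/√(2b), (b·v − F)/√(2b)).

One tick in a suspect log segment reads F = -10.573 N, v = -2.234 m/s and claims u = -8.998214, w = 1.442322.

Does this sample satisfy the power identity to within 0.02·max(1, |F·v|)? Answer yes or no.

F·v = (-10.573)×(-2.234) = 23.620082 W.
(u² − w²)/2 = (80.967855 − 2.080293)/2 = 39.443781 W.
|Δ| = 15.823699;  2% of max(1, |F·v|) = 0.472402.

no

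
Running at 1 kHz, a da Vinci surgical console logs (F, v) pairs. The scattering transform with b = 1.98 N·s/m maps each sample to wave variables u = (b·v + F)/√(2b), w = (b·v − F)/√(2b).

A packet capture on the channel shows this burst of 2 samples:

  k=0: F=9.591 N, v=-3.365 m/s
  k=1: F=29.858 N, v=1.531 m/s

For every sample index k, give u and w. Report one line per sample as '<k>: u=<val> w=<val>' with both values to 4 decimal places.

k=0: b·v=1.98×(-3.365)=-6.6627; √(2b)=1.9900; u=(-6.6627+9.591)/1.9900=1.4715, w=(-6.6627−9.591)/1.9900=-8.1678
k=1: b·v=1.98×1.531=3.0314; √(2b)=1.9900; u=(3.0314+29.858)/1.9900=16.5275, w=(3.0314−29.858)/1.9900=-13.4809

0: u=1.4715 w=-8.1678
1: u=16.5275 w=-13.4809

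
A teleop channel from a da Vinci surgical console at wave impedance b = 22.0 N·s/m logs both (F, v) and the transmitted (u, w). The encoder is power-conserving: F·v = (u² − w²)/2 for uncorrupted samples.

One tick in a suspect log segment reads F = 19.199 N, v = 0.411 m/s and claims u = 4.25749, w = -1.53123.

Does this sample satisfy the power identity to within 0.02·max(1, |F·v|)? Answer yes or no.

yes

F·v = 19.199×0.411 = 7.8908 W.
(u² − w²)/2 = (18.1262 − 2.3447)/2 = 7.8908 W.
|Δ| = 0.0000;  2% of max(1, |F·v|) = 0.1578.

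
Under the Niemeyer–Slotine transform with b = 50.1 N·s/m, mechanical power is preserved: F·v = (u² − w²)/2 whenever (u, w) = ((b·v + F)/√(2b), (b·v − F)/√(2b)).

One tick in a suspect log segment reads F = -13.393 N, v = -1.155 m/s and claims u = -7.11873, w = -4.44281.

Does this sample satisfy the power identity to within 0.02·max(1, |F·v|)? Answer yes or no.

F·v = (-13.393)×(-1.155) = 15.4689 W.
(u² − w²)/2 = (50.6763 − 19.7386)/2 = 15.4689 W.
|Δ| = 0.0000;  2% of max(1, |F·v|) = 0.3094.

yes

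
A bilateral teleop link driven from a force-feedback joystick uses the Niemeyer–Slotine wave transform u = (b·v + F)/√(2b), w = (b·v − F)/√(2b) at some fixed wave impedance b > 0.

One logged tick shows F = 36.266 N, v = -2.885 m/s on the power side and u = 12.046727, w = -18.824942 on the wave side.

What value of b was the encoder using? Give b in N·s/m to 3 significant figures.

b = 2.76 N·s/m

u + w = -6.778215;  u + w = √(2b)·v, so √(2b) = -6.778215/(-2.885) = 2.349468.
b = (√(2b))²/2 = 5.520000/2 = 2.760000.
(Check via u − w = 2F/√(2b): u − w = 30.871669, 2F/√(2b) = 30.871670.)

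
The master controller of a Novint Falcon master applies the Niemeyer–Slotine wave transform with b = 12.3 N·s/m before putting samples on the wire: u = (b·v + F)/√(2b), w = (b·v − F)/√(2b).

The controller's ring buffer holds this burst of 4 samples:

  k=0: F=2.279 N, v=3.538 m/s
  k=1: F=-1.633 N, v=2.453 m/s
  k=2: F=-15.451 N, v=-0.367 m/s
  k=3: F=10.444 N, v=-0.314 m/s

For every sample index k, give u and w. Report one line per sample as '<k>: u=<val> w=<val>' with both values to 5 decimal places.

0: u=9.23345 w=8.31446
1: u=5.75400 w=6.41249
2: u=-4.02535 w=2.20509
3: u=1.32702 w=-2.88441

k=0: b·v=12.3×3.538=43.51740; √(2b)=4.95984; u=(43.51740+2.279)/4.95984=9.23345, w=(43.51740−2.279)/4.95984=8.31446
k=1: b·v=12.3×2.453=30.17190; √(2b)=4.95984; u=(30.17190+(-1.633))/4.95984=5.75400, w=(30.17190−(-1.633))/4.95984=6.41249
k=2: b·v=12.3×(-0.367)=-4.51410; √(2b)=4.95984; u=(-4.51410+(-15.451))/4.95984=-4.02535, w=(-4.51410−(-15.451))/4.95984=2.20509
k=3: b·v=12.3×(-0.314)=-3.86220; √(2b)=4.95984; u=(-3.86220+10.444)/4.95984=1.32702, w=(-3.86220−10.444)/4.95984=-2.88441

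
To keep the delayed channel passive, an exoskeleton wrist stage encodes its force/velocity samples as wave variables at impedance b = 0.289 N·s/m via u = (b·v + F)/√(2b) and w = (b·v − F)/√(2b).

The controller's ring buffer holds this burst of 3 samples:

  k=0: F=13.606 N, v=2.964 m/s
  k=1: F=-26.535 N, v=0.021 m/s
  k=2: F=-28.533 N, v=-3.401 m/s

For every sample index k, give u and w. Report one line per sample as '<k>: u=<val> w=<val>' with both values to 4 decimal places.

k=0: b·v=0.289×2.964=0.8566; √(2b)=0.7603; u=(0.8566+13.606)/0.7603=19.0231, w=(0.8566−13.606)/0.7603=-16.7697
k=1: b·v=0.289×0.021=0.0061; √(2b)=0.7603; u=(0.0061+(-26.535))/0.7603=-34.8944, w=(0.0061−(-26.535))/0.7603=34.9104
k=2: b·v=0.289×(-3.401)=-0.9829; √(2b)=0.7603; u=(-0.9829+(-28.533))/0.7603=-38.8233, w=(-0.9829−(-28.533))/0.7603=36.2376

0: u=19.0231 w=-16.7697
1: u=-34.8944 w=34.9104
2: u=-38.8233 w=36.2376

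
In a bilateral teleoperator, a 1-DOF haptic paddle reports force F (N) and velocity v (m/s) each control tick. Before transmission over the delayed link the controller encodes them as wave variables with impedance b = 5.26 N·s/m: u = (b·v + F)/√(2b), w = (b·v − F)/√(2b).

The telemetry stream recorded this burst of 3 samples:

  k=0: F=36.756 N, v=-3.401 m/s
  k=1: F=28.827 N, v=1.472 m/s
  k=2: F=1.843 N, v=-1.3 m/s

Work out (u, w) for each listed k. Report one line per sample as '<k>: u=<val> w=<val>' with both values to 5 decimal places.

k=0: b·v=5.26×(-3.401)=-17.88926; √(2b)=3.24345; u=(-17.88926+36.756)/3.24345=5.81687, w=(-17.88926−36.756)/3.24345=-16.84786
k=1: b·v=5.26×1.472=7.74272; √(2b)=3.24345; u=(7.74272+28.827)/3.24345=11.27493, w=(7.74272−28.827)/3.24345=-6.50056
k=2: b·v=5.26×(-1.3)=-6.83800; √(2b)=3.24345; u=(-6.83800+1.843)/3.24345=-1.54002, w=(-6.83800−1.843)/3.24345=-2.67647

0: u=5.81687 w=-16.84786
1: u=11.27493 w=-6.50056
2: u=-1.54002 w=-2.67647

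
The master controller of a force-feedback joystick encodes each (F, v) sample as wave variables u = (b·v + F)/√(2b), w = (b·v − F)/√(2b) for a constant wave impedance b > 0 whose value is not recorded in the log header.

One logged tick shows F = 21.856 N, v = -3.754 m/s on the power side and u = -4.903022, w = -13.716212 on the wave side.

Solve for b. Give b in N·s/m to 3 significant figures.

b = 12.3 N·s/m

u + w = -18.619234;  u + w = √(2b)·v, so √(2b) = -18.619234/(-3.754) = 4.959839.
b = (√(2b))²/2 = 24.599999/2 = 12.299999.
(Check via u − w = 2F/√(2b): u − w = 8.813190, 2F/√(2b) = 8.813190.)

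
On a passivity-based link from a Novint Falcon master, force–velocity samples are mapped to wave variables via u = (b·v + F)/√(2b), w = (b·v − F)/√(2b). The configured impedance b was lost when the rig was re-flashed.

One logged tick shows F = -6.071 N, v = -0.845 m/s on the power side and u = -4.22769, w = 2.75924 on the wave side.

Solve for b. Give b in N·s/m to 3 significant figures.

u + w = -1.46845;  u + w = √(2b)·v, so √(2b) = -1.46845/(-0.845) = 1.73781.
b = (√(2b))²/2 = 3.01999/2 = 1.50999.
(Check via u − w = 2F/√(2b): u − w = -6.98693, 2F/√(2b) = -6.98695.)

b = 1.51 N·s/m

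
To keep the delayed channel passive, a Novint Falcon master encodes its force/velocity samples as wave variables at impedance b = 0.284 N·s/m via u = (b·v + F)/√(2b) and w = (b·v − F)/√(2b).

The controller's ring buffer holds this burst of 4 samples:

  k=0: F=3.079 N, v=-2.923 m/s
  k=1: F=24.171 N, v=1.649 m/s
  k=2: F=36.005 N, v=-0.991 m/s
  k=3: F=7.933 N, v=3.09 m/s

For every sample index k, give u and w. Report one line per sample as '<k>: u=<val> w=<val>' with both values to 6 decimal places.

k=0: b·v=0.284×(-2.923)=-0.830132; √(2b)=0.753658; u=(-0.830132+3.079)/0.753658=2.983938, w=(-0.830132−3.079)/0.753658=-5.186880
k=1: b·v=0.284×1.649=0.468316; √(2b)=0.753658; u=(0.468316+24.171)/0.753658=32.692978, w=(0.468316−24.171)/0.753658=-31.450196
k=2: b·v=0.284×(-0.991)=-0.281444; √(2b)=0.753658; u=(-0.281444+36.005)/0.753658=47.400237, w=(-0.281444−36.005)/0.753658=-48.147112
k=3: b·v=0.284×3.09=0.877560; √(2b)=0.753658; u=(0.877560+7.933)/0.753658=11.690399, w=(0.877560−7.933)/0.753658=-9.361597

0: u=2.983938 w=-5.186880
1: u=32.692978 w=-31.450196
2: u=47.400237 w=-48.147112
3: u=11.690399 w=-9.361597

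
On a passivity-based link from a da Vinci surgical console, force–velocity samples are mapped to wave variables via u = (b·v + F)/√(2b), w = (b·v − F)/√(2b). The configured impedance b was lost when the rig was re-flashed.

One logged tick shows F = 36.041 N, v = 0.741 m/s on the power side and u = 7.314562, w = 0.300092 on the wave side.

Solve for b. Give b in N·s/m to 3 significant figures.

b = 52.8 N·s/m

u + w = 7.614654;  u + w = √(2b)·v, so √(2b) = 7.614654/0.741 = 10.276186.
b = (√(2b))²/2 = 105.600004/2 = 52.800002.
(Check via u − w = 2F/√(2b): u − w = 7.014470, 2F/√(2b) = 7.014470.)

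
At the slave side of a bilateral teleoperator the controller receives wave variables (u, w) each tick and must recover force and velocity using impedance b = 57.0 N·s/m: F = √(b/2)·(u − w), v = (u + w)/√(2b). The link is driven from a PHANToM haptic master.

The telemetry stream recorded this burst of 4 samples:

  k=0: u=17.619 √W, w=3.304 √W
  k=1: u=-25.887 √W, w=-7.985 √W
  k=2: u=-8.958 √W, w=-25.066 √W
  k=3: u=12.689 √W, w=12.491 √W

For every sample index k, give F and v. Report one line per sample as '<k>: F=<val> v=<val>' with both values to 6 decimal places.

k=0: u−w=14.315000, u+w=20.923000; √(b/2)=5.338539, √(2b)=10.677078; F=5.338539×14.315=76.421188, v=20.923000/10.677078=1.959618
k=1: u−w=-17.902000, u+w=-33.872000; √(b/2)=5.338539, √(2b)=10.677078; F=5.338539×(-17.902)=-95.570527, v=-33.872000/10.677078=-3.172403
k=2: u−w=16.108000, u+w=-34.024000; √(b/2)=5.338539, √(2b)=10.677078; F=5.338539×16.108=85.993188, v=-34.024000/10.677078=-3.186640
k=3: u−w=0.198000, u+w=25.180000; √(b/2)=5.338539, √(2b)=10.677078; F=5.338539×0.198=1.057031, v=25.180000/10.677078=2.358323

0: F=76.421188 v=1.959618
1: F=-95.570527 v=-3.172403
2: F=85.993188 v=-3.186640
3: F=1.057031 v=2.358323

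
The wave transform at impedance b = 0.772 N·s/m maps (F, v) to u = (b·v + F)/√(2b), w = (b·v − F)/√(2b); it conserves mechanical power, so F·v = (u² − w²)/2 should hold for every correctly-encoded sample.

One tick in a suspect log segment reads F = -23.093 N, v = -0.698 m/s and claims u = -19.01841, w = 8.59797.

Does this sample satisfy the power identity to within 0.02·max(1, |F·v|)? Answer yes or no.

no

F·v = (-23.093)×(-0.698) = 16.11891 W.
(u² − w²)/2 = (361.69992 − 73.92509)/2 = 143.88742 W.
|Δ| = 127.76850;  2% of max(1, |F·v|) = 0.32238.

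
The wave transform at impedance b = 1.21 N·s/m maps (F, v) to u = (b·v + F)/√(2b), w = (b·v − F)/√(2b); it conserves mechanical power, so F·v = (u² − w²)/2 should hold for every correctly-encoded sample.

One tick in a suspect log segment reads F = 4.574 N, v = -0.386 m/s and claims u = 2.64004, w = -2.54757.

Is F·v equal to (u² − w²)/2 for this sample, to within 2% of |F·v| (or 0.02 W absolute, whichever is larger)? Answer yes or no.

no

F·v = 4.574×(-0.386) = -1.76556 W.
(u² − w²)/2 = (6.96981 − 6.49011)/2 = 0.23985 W.
|Δ| = 2.00541;  2% of max(1, |F·v|) = 0.03531.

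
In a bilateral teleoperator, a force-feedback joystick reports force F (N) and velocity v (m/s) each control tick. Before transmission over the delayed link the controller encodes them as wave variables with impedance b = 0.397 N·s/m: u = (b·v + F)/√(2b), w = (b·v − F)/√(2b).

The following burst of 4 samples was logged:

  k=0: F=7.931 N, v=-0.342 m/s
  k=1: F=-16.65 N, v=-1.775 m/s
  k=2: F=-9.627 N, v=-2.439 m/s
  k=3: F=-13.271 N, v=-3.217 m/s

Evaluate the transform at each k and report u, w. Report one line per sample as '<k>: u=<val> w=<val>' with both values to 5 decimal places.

0: u=8.74820 w=-9.05294
1: u=-19.47629 w=17.89465
2: u=-11.89056 w=9.71725
3: u=-16.32667 w=13.46010

k=0: b·v=0.397×(-0.342)=-0.13577; √(2b)=0.89107; u=(-0.13577+7.931)/0.89107=8.74820, w=(-0.13577−7.931)/0.89107=-9.05294
k=1: b·v=0.397×(-1.775)=-0.70468; √(2b)=0.89107; u=(-0.70468+(-16.65))/0.89107=-19.47629, w=(-0.70468−(-16.65))/0.89107=17.89465
k=2: b·v=0.397×(-2.439)=-0.96828; √(2b)=0.89107; u=(-0.96828+(-9.627))/0.89107=-11.89056, w=(-0.96828−(-9.627))/0.89107=9.71725
k=3: b·v=0.397×(-3.217)=-1.27715; √(2b)=0.89107; u=(-1.27715+(-13.271))/0.89107=-16.32667, w=(-1.27715−(-13.271))/0.89107=13.46010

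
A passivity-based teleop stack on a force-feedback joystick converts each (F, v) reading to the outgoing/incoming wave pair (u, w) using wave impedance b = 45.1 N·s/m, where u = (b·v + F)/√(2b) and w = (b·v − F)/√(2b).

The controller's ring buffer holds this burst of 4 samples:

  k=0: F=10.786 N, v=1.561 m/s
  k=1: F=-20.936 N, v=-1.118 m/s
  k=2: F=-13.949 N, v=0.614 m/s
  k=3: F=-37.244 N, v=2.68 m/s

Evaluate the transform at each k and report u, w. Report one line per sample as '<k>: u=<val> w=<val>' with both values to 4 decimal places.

k=0: b·v=45.1×1.561=70.4011; √(2b)=9.4974; u=(70.4011+10.786)/9.4974=8.5484, w=(70.4011−10.786)/9.4974=6.2770
k=1: b·v=45.1×(-1.118)=-50.4218; √(2b)=9.4974; u=(-50.4218+(-20.936))/9.4974=-7.5134, w=(-50.4218−(-20.936))/9.4974=-3.1046
k=2: b·v=45.1×0.614=27.6914; √(2b)=9.4974; u=(27.6914+(-13.949))/9.4974=1.4470, w=(27.6914−(-13.949))/9.4974=4.3844
k=3: b·v=45.1×2.68=120.8680; √(2b)=9.4974; u=(120.8680+(-37.244))/9.4974=8.8050, w=(120.8680−(-37.244))/9.4974=16.6480

0: u=8.5484 w=6.2770
1: u=-7.5134 w=-3.1046
2: u=1.4470 w=4.3844
3: u=8.8050 w=16.6480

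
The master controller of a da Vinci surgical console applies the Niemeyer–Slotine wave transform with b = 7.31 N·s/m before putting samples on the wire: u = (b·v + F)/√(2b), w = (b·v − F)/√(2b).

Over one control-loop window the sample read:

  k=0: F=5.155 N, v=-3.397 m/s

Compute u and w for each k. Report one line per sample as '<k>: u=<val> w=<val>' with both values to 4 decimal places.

0: u=-5.1462 w=-7.8426

k=0: b·v=7.31×(-3.397)=-24.8321; √(2b)=3.8236; u=(-24.8321+5.155)/3.8236=-5.1462, w=(-24.8321−5.155)/3.8236=-7.8426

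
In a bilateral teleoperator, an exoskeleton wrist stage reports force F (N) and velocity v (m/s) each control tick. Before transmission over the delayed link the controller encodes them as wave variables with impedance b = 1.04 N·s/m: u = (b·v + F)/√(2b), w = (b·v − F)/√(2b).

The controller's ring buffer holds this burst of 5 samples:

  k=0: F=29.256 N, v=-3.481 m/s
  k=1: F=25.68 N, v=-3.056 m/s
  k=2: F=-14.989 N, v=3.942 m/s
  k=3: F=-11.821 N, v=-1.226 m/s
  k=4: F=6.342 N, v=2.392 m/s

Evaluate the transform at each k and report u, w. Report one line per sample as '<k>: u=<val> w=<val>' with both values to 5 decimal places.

0: u=17.77520 w=-22.79557
1: u=15.60216 w=-20.00959
2: u=-7.55038 w=13.23562
3: u=-9.08047 w=7.31231
4: u=6.12228 w=-2.67249

k=0: b·v=1.04×(-3.481)=-3.62024; √(2b)=1.44222; u=(-3.62024+29.256)/1.44222=17.77520, w=(-3.62024−29.256)/1.44222=-22.79557
k=1: b·v=1.04×(-3.056)=-3.17824; √(2b)=1.44222; u=(-3.17824+25.68)/1.44222=15.60216, w=(-3.17824−25.68)/1.44222=-20.00959
k=2: b·v=1.04×3.942=4.09968; √(2b)=1.44222; u=(4.09968+(-14.989))/1.44222=-7.55038, w=(4.09968−(-14.989))/1.44222=13.23562
k=3: b·v=1.04×(-1.226)=-1.27504; √(2b)=1.44222; u=(-1.27504+(-11.821))/1.44222=-9.08047, w=(-1.27504−(-11.821))/1.44222=7.31231
k=4: b·v=1.04×2.392=2.48768; √(2b)=1.44222; u=(2.48768+6.342)/1.44222=6.12228, w=(2.48768−6.342)/1.44222=-2.67249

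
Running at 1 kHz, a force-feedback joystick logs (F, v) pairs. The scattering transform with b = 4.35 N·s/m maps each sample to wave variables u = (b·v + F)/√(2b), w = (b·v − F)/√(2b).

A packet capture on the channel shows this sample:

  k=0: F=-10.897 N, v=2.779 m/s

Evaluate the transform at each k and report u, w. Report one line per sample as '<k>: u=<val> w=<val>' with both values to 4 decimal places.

k=0: b·v=4.35×2.779=12.0886; √(2b)=2.9496; u=(12.0886+(-10.897))/2.9496=0.4040, w=(12.0886−(-10.897))/2.9496=7.7929

0: u=0.4040 w=7.7929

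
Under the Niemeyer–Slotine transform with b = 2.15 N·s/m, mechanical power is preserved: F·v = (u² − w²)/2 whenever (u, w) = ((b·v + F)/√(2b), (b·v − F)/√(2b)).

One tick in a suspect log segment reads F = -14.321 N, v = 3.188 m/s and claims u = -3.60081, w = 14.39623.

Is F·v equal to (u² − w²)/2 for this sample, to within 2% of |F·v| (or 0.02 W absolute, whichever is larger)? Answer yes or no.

F·v = (-14.321)×3.188 = -45.65535 W.
(u² − w²)/2 = (12.96583 − 207.25144)/2 = -97.14280 W.
|Δ| = 51.48745;  2% of max(1, |F·v|) = 0.91311.

no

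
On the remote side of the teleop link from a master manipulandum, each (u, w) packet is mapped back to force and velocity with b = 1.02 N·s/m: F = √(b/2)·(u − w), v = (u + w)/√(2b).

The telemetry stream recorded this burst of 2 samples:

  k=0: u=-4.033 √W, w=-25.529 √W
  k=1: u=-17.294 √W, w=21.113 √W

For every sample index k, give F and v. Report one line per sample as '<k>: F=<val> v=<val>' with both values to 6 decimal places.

k=0: u−w=21.496000, u+w=-29.562000; √(b/2)=0.714143, √(2b)=1.428286; F=0.714143×21.496=15.351215, v=-29.562000/1.428286=-20.697540
k=1: u−w=-38.407000, u+w=3.819000; √(b/2)=0.714143, √(2b)=1.428286; F=0.714143×(-38.407)=-27.428084, v=3.819000/1.428286=2.673835

0: F=15.351215 v=-20.697540
1: F=-27.428084 v=2.673835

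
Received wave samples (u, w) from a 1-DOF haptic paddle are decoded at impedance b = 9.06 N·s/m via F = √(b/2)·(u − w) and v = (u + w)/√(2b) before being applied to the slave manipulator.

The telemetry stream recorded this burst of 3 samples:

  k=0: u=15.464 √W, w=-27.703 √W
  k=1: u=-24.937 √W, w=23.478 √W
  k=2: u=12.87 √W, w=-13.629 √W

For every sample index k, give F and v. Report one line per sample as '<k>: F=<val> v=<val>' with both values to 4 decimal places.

0: F=91.8758 v=-2.8752
1: F=-103.0455 v=-0.3427
2: F=56.3999 v=-0.1783

k=0: u−w=43.1670, u+w=-12.2390; √(b/2)=2.1284, √(2b)=4.2568; F=2.1284×43.167=91.8758, v=-12.2390/4.2568=-2.8752
k=1: u−w=-48.4150, u+w=-1.4590; √(b/2)=2.1284, √(2b)=4.2568; F=2.1284×(-48.415)=-103.0455, v=-1.4590/4.2568=-0.3427
k=2: u−w=26.4990, u+w=-0.7590; √(b/2)=2.1284, √(2b)=4.2568; F=2.1284×26.499=56.3999, v=-0.7590/4.2568=-0.1783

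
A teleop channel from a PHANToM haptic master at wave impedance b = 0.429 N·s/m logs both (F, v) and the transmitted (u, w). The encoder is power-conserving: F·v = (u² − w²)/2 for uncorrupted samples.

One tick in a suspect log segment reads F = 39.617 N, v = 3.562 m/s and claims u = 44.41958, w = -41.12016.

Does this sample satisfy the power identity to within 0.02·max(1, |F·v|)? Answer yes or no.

F·v = 39.617×3.562 = 141.1158 W.
(u² − w²)/2 = (1973.0991 − 1690.8676)/2 = 141.1158 W.
|Δ| = 0.0000;  2% of max(1, |F·v|) = 2.8223.

yes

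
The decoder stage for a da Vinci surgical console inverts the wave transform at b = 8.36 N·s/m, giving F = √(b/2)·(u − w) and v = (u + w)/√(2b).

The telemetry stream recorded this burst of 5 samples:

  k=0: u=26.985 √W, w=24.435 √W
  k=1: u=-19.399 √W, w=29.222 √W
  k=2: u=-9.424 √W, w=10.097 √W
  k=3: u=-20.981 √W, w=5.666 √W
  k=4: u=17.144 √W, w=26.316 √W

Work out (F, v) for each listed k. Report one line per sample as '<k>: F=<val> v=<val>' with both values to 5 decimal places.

k=0: u−w=2.55000, u+w=51.42000; √(b/2)=2.04450, √(2b)=4.08901; F=2.04450×2.55=5.21349, v=51.42000/4.08901=12.57517
k=1: u−w=-48.62100, u+w=9.82300; √(b/2)=2.04450, √(2b)=4.08901; F=2.04450×(-48.621)=-99.40587, v=9.82300/4.08901=2.40229
k=2: u−w=-19.52100, u+w=0.67300; √(b/2)=2.04450, √(2b)=4.08901; F=2.04450×(-19.521)=-39.91078, v=0.67300/4.08901=0.16459
k=3: u−w=-26.64700, u+w=-15.31500; √(b/2)=2.04450, √(2b)=4.08901; F=2.04450×(-26.647)=-54.47992, v=-15.31500/4.08901=-3.74541
k=4: u−w=-9.17200, u+w=43.46000; √(b/2)=2.04450, √(2b)=4.08901; F=2.04450×(-9.172)=-18.75220, v=43.46000/4.08901=10.62849

0: F=5.21349 v=12.57517
1: F=-99.40587 v=2.40229
2: F=-39.91078 v=0.16459
3: F=-54.47992 v=-3.74541
4: F=-18.75220 v=10.62849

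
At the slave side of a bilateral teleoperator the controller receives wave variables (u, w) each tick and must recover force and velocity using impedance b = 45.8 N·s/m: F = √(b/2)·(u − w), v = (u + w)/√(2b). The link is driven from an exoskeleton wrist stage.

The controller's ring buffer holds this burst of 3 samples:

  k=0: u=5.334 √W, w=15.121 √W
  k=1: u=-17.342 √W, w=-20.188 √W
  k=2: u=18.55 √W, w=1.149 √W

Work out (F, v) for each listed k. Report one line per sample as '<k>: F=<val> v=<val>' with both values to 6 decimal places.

0: F=-46.834655 v=2.137232
1: F=13.619233 v=-3.921307
2: F=83.270649 v=2.058242

k=0: u−w=-9.787000, u+w=20.455000; √(b/2)=4.785394, √(2b)=9.570789; F=4.785394×(-9.787)=-46.834655, v=20.455000/9.570789=2.137232
k=1: u−w=2.846000, u+w=-37.530000; √(b/2)=4.785394, √(2b)=9.570789; F=4.785394×2.846=13.619233, v=-37.530000/9.570789=-3.921307
k=2: u−w=17.401000, u+w=19.699000; √(b/2)=4.785394, √(2b)=9.570789; F=4.785394×17.401=83.270649, v=19.699000/9.570789=2.058242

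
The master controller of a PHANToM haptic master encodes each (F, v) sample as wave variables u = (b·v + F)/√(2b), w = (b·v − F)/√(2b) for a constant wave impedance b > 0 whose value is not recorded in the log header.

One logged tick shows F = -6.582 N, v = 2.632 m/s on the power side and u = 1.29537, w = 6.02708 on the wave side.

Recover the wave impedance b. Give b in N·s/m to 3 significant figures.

b = 3.87 N·s/m

u + w = 7.3224;  u + w = √(2b)·v, so √(2b) = 7.3224/2.632 = 2.7821.
b = (√(2b))²/2 = 7.7400/2 = 3.8700.
(Check via u − w = 2F/√(2b): u − w = -4.7317, 2F/√(2b) = -4.7317.)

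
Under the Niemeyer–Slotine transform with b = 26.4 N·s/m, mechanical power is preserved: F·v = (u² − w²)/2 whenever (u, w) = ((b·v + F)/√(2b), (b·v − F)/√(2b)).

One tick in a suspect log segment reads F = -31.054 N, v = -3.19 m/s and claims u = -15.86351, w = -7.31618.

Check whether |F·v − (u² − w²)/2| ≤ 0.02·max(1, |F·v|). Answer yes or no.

F·v = (-31.054)×(-3.19) = 99.0623 W.
(u² − w²)/2 = (251.6509 − 53.5265)/2 = 99.0622 W.
|Δ| = 0.0000;  2% of max(1, |F·v|) = 1.9812.

yes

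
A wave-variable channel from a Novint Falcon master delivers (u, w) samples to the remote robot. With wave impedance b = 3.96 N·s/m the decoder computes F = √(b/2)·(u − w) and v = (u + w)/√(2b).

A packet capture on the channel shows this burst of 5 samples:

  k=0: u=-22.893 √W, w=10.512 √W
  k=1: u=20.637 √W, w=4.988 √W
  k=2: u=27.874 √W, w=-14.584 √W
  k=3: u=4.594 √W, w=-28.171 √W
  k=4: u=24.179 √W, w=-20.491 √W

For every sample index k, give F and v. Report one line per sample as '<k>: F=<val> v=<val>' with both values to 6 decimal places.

k=0: u−w=-33.405000, u+w=-12.381000; √(b/2)=1.407125, √(2b)=2.814249; F=1.407125×(-33.405)=-47.005002, v=-12.381000/2.814249=-4.399397
k=1: u−w=15.649000, u+w=25.625000; √(b/2)=1.407125, √(2b)=2.814249; F=1.407125×15.649=22.020095, v=25.625000/2.814249=9.105447
k=2: u−w=42.458000, u+w=13.290000; √(b/2)=1.407125, √(2b)=2.814249; F=1.407125×42.458=59.743702, v=13.290000/2.814249=4.722396
k=3: u−w=32.765000, u+w=-23.577000; √(b/2)=1.407125, √(2b)=2.814249; F=1.407125×32.765=46.104442, v=-23.577000/2.814249=-8.377722
k=4: u−w=44.670000, u+w=3.688000; √(b/2)=1.407125, √(2b)=2.814249; F=1.407125×44.67=62.856262, v=3.688000/2.814249=1.310474

0: F=-47.005002 v=-4.399397
1: F=22.020095 v=9.105447
2: F=59.743702 v=4.722396
3: F=46.104442 v=-8.377722
4: F=62.856262 v=1.310474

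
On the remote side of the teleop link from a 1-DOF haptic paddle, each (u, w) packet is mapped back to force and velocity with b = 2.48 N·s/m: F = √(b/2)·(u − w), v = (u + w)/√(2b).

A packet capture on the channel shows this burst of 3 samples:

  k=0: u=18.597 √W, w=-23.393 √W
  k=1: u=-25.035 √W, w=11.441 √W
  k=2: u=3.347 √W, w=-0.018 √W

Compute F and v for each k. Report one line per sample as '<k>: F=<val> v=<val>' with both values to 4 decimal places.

k=0: u−w=41.9900, u+w=-4.7960; √(b/2)=1.1136, √(2b)=2.2271; F=1.1136×41.99=46.7581, v=-4.7960/2.2271=-2.1535
k=1: u−w=-36.4760, u+w=-13.5940; √(b/2)=1.1136, √(2b)=2.2271; F=1.1136×(-36.476)=-40.6180, v=-13.5940/2.2271=-6.1039
k=2: u−w=3.3650, u+w=3.3290; √(b/2)=1.1136, √(2b)=2.2271; F=1.1136×3.365=3.7471, v=3.3290/2.2271=1.4948

0: F=46.7581 v=-2.1535
1: F=-40.6180 v=-6.1039
2: F=3.7471 v=1.4948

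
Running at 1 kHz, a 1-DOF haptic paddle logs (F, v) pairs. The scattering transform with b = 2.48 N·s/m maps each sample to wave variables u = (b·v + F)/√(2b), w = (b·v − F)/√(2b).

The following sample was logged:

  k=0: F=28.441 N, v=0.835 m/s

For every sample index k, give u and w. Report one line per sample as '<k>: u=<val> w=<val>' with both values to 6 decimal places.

0: u=13.700203 w=-11.840569

k=0: b·v=2.48×0.835=2.070800; √(2b)=2.227106; u=(2.070800+28.441)/2.227106=13.700203, w=(2.070800−28.441)/2.227106=-11.840569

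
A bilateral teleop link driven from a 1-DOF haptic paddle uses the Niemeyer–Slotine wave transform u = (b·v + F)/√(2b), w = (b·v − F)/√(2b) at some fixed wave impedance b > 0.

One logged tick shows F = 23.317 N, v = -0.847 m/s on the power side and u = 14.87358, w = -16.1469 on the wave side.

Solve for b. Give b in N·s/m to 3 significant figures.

b = 1.13 N·s/m

u + w = -1.27332;  u + w = √(2b)·v, so √(2b) = -1.27332/(-0.847) = 1.50333.
b = (√(2b))²/2 = 2.26000/2 = 1.13000.
(Check via u − w = 2F/√(2b): u − w = 31.02048, 2F/√(2b) = 31.02048.)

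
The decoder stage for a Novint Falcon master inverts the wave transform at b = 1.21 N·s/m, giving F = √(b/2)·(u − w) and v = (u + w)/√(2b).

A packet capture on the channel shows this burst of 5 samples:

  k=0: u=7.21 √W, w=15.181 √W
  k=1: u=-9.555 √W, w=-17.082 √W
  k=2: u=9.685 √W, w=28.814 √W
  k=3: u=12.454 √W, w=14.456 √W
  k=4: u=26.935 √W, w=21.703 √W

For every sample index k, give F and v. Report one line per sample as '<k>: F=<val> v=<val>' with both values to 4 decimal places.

0: F=-6.2000 v=14.3935
1: F=5.8546 v=-17.1229
2: F=-14.8789 v=24.7481
3: F=-1.5572 v=17.2984
4: F=4.0695 v=31.2657

k=0: u−w=-7.9710, u+w=22.3910; √(b/2)=0.7778, √(2b)=1.5556; F=0.7778×(-7.971)=-6.2000, v=22.3910/1.5556=14.3935
k=1: u−w=7.5270, u+w=-26.6370; √(b/2)=0.7778, √(2b)=1.5556; F=0.7778×7.527=5.8546, v=-26.6370/1.5556=-17.1229
k=2: u−w=-19.1290, u+w=38.4990; √(b/2)=0.7778, √(2b)=1.5556; F=0.7778×(-19.129)=-14.8789, v=38.4990/1.5556=24.7481
k=3: u−w=-2.0020, u+w=26.9100; √(b/2)=0.7778, √(2b)=1.5556; F=0.7778×(-2.002)=-1.5572, v=26.9100/1.5556=17.2984
k=4: u−w=5.2320, u+w=48.6380; √(b/2)=0.7778, √(2b)=1.5556; F=0.7778×5.232=4.0695, v=48.6380/1.5556=31.2657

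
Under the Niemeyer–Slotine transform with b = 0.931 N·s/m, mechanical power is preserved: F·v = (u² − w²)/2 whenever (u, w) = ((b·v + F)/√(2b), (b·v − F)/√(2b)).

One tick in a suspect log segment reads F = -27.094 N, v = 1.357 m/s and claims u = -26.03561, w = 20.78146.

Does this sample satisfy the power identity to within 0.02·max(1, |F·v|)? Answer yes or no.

no

F·v = (-27.094)×1.357 = -36.76656 W.
(u² − w²)/2 = (677.85299 − 431.86908)/2 = 122.99195 W.
|Δ| = 159.75851;  2% of max(1, |F·v|) = 0.73533.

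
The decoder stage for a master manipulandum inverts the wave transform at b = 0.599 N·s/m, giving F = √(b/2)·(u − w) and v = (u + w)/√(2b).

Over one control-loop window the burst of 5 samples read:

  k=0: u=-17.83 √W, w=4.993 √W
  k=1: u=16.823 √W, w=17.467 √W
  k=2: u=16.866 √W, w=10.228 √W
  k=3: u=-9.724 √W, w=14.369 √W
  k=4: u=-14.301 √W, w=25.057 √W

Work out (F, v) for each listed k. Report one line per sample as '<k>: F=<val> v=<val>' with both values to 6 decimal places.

0: F=-12.490250 v=-11.728302
1: F=-0.352439 v=31.328462
2: F=3.632751 v=24.753962
3: F=-13.185278 v=4.243823
4: F=-21.539293 v=9.827032

k=0: u−w=-22.823000, u+w=-12.837000; √(b/2)=0.547266, √(2b)=1.094532; F=0.547266×(-22.823)=-12.490250, v=-12.837000/1.094532=-11.728302
k=1: u−w=-0.644000, u+w=34.290000; √(b/2)=0.547266, √(2b)=1.094532; F=0.547266×(-0.644)=-0.352439, v=34.290000/1.094532=31.328462
k=2: u−w=6.638000, u+w=27.094000; √(b/2)=0.547266, √(2b)=1.094532; F=0.547266×6.638=3.632751, v=27.094000/1.094532=24.753962
k=3: u−w=-24.093000, u+w=4.645000; √(b/2)=0.547266, √(2b)=1.094532; F=0.547266×(-24.093)=-13.185278, v=4.645000/1.094532=4.243823
k=4: u−w=-39.358000, u+w=10.756000; √(b/2)=0.547266, √(2b)=1.094532; F=0.547266×(-39.358)=-21.539293, v=10.756000/1.094532=9.827032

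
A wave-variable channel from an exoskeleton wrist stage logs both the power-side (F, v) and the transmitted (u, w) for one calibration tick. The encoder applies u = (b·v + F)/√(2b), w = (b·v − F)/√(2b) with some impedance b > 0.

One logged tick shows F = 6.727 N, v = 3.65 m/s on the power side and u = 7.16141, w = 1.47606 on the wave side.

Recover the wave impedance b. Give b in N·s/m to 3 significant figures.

b = 2.8 N·s/m

u + w = 8.6375;  u + w = √(2b)·v, so √(2b) = 8.6375/3.65 = 2.3664.
b = (√(2b))²/2 = 5.6000/2 = 2.8000.
(Check via u − w = 2F/√(2b): u − w = 5.6853, 2F/√(2b) = 5.6854.)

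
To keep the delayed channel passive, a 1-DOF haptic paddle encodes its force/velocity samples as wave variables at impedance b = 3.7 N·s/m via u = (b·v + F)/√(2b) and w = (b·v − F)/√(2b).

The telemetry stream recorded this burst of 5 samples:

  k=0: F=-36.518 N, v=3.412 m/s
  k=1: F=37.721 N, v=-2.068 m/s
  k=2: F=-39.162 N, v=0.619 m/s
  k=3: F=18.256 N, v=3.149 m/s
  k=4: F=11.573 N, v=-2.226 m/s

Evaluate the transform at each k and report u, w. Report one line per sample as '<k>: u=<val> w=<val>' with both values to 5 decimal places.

k=0: b·v=3.7×3.412=12.62440; √(2b)=2.72029; u=(12.62440+(-36.518))/2.72029=-8.78346, w=(12.62440−(-36.518))/2.72029=18.06511
k=1: b·v=3.7×(-2.068)=-7.65160; √(2b)=2.72029; u=(-7.65160+37.721)/2.72029=11.05373, w=(-7.65160−37.721)/2.72029=-16.67930
k=2: b·v=3.7×0.619=2.29030; √(2b)=2.72029; u=(2.29030+(-39.162))/2.72029=-13.55431, w=(2.29030−(-39.162))/2.72029=15.23817
k=3: b·v=3.7×3.149=11.65130; √(2b)=2.72029; u=(11.65130+18.256)/2.72029=10.99414, w=(11.65130−18.256)/2.72029=-2.42794
k=4: b·v=3.7×(-2.226)=-8.23620; √(2b)=2.72029; u=(-8.23620+11.573)/2.72029=1.22663, w=(-8.23620−11.573)/2.72029=-7.28201

0: u=-8.78346 w=18.06511
1: u=11.05373 w=-16.67930
2: u=-13.55431 w=15.23817
3: u=10.99414 w=-2.42794
4: u=1.22663 w=-7.28201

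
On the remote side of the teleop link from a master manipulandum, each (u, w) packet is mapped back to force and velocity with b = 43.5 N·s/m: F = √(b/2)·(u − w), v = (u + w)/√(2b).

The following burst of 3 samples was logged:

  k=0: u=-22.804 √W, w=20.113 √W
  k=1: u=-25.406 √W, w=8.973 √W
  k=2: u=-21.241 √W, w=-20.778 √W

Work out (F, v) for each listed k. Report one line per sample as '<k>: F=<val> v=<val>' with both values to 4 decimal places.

0: F=-200.1516 v=-0.2885
1: F=-160.3330 v=-1.7618
2: F=-2.1593 v=-4.5049

k=0: u−w=-42.9170, u+w=-2.6910; √(b/2)=4.6637, √(2b)=9.3274; F=4.6637×(-42.917)=-200.1516, v=-2.6910/9.3274=-0.2885
k=1: u−w=-34.3790, u+w=-16.4330; √(b/2)=4.6637, √(2b)=9.3274; F=4.6637×(-34.379)=-160.3330, v=-16.4330/9.3274=-1.7618
k=2: u−w=-0.4630, u+w=-42.0190; √(b/2)=4.6637, √(2b)=9.3274; F=4.6637×(-0.463)=-2.1593, v=-42.0190/9.3274=-4.5049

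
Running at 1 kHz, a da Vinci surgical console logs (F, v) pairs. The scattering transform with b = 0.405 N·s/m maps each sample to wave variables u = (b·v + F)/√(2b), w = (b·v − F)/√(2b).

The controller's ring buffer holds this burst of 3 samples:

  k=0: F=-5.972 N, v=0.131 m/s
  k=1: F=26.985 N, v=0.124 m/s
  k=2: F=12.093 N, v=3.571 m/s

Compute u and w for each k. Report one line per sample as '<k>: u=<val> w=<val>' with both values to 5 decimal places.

k=0: b·v=0.405×0.131=0.05306; √(2b)=0.90000; u=(0.05306+(-5.972))/0.90000=-6.57661, w=(0.05306−(-5.972))/0.90000=6.69451
k=1: b·v=0.405×0.124=0.05022; √(2b)=0.90000; u=(0.05022+26.985)/0.90000=30.03913, w=(0.05022−26.985)/0.90000=-29.92753
k=2: b·v=0.405×3.571=1.44626; √(2b)=0.90000; u=(1.44626+12.093)/0.90000=15.04362, w=(1.44626−12.093)/0.90000=-11.82972

0: u=-6.57661 w=6.69451
1: u=30.03913 w=-29.92753
2: u=15.04362 w=-11.82972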